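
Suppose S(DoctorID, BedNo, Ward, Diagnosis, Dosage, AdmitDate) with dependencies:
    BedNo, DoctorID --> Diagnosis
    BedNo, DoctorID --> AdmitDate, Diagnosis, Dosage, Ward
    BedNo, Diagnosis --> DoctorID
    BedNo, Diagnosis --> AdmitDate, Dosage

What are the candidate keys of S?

{BedNo, Diagnosis}, {BedNo, DoctorID}

{BedNo} never appears on the right of any FD, so every key must include it.
{BedNo, Diagnosis} is a candidate key since {BedNo, Diagnosis}⁺ = {AdmitDate, BedNo, Diagnosis, DoctorID, Dosage, Ward} covers every attribute.
{BedNo, DoctorID} is a candidate key since {BedNo, DoctorID}⁺ = {AdmitDate, BedNo, Diagnosis, DoctorID, Dosage, Ward} covers every attribute.
No proper subset of any of these is a key, and no other minimal superkey exists.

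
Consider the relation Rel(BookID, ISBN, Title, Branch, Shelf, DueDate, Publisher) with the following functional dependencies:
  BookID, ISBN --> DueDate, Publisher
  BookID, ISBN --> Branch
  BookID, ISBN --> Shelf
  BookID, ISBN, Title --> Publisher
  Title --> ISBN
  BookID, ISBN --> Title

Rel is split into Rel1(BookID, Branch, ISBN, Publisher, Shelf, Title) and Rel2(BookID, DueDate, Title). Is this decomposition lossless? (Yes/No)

Common attributes: {BookID, Title}; their closure is {BookID, Branch, DueDate, ISBN, Publisher, Shelf, Title}.
Rel1 is contained in that closure, so Rel1 ∩ Rel2 --> Rel1 holds and the join is lossless.

Yes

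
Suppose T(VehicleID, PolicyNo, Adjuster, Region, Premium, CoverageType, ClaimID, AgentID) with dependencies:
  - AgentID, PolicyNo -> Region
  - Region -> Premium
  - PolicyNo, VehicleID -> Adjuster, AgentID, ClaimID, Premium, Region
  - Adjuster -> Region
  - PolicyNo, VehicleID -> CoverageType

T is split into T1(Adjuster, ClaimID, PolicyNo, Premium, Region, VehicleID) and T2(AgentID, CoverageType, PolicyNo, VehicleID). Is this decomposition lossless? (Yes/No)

The shared attributes are {PolicyNo, VehicleID} and {PolicyNo, VehicleID}⁺ = {Adjuster, AgentID, ClaimID, CoverageType, PolicyNo, Premium, Region, VehicleID}.
T1 is contained in that closure, so T1 ∩ T2 -> T1 holds and the join is lossless.

Yes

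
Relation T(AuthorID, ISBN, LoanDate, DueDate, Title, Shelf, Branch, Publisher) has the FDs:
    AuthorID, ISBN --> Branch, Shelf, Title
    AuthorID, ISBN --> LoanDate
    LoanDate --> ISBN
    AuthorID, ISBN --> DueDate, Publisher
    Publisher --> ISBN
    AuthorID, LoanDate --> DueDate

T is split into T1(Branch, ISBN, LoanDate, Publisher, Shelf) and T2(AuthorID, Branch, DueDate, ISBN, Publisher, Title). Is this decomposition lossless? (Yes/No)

No

Common attributes: {Branch, ISBN, Publisher}; their closure is {Branch, ISBN, Publisher}.
The closure covers neither T1 nor T2 entirely; the join is not lossless.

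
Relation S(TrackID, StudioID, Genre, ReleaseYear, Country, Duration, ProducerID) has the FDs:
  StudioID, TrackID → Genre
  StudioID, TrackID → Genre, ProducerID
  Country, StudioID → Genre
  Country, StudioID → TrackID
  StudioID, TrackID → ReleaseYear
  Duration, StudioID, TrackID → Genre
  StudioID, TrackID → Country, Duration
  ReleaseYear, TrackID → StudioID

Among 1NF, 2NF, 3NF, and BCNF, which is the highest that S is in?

BCNF

Candidate keys: {Country, StudioID}, {ReleaseYear, TrackID}, {StudioID, TrackID}. Prime attributes: {Country, ReleaseYear, StudioID, TrackID}.
The left-hand side of every FD is a superkey, so BCNF is satisfied.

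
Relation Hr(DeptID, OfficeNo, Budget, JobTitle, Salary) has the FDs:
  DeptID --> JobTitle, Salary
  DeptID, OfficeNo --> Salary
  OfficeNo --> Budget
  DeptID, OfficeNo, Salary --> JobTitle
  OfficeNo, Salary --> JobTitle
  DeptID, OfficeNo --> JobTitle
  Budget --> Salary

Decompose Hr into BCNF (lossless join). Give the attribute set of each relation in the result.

{Budget, OfficeNo}; {DeptID, JobTitle, Salary}; {DeptID, OfficeNo}

Candidate key of the original relation: {DeptID, OfficeNo}.
{Budget, DeptID, JobTitle, OfficeNo, Salary}: {DeptID} determines {DeptID, JobTitle, Salary} here but is not a superkey — split on DeptID --> JobTitle, Salary, giving {DeptID, JobTitle, Salary} and {Budget, DeptID, OfficeNo}.
{DeptID, JobTitle, Salary} is in BCNF.
{Budget, DeptID, OfficeNo}: {OfficeNo} determines {Budget, OfficeNo} here but is not a superkey — split on OfficeNo --> Budget, giving {Budget, OfficeNo} and {DeptID, OfficeNo}.
{Budget, OfficeNo} is in BCNF.
{DeptID, OfficeNo} is in BCNF.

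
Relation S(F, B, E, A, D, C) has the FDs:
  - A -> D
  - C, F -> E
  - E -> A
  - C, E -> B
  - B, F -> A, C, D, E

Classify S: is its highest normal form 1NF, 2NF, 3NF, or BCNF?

2NF

Candidate keys: {B, F}, {C, F}. Prime attributes: {B, C, F}.
A -> D: {A}⁺ = {A, D}, which is not all of the attributes, so the left side is not a superkey — BCNF is violated.
Because {D} is non-prime and the left side of A -> D is not a superkey, the relation is not in 3NF.
Checking every proper subset of each key, none determines a non-prime attribute — 2NF is satisfied.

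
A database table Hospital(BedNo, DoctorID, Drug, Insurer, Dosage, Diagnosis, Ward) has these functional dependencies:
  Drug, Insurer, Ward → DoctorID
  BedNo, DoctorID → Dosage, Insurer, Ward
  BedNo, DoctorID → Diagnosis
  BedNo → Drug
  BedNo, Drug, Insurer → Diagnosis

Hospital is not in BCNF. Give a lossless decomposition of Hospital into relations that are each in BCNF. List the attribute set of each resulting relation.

{BedNo, Diagnosis, Insurer}; {BedNo, Dosage, Insurer, Ward}; {BedNo, Drug}; {DoctorID, Drug, Insurer, Ward}

Candidate keys of the original relation: {BedNo, DoctorID}, {BedNo, Insurer, Ward}.
In {BedNo, Diagnosis, DoctorID, Dosage, Drug, Insurer, Ward}, {Drug, Insurer, Ward} is not a superkey ({Drug, Insurer, Ward}⁺ restricted to this set is {DoctorID, Drug, Insurer, Ward}), so split on Drug, Insurer, Ward → DoctorID into {DoctorID, Drug, Insurer, Ward} and {BedNo, Diagnosis, Dosage, Drug, Insurer, Ward}.
{DoctorID, Drug, Insurer, Ward}: every determinant is a superkey — BCNF.
In {BedNo, Diagnosis, Dosage, Drug, Insurer, Ward}, {BedNo} is not a superkey ({BedNo}⁺ restricted to this set is {BedNo, Drug}), so split on BedNo → Drug into {BedNo, Drug} and {BedNo, Diagnosis, Dosage, Insurer, Ward}.
{BedNo, Drug}: every determinant is a superkey — BCNF.
In {BedNo, Diagnosis, Dosage, Insurer, Ward}, {BedNo, Insurer} is not a superkey ({BedNo, Insurer}⁺ restricted to this set is {BedNo, Diagnosis, Insurer}), so split on BedNo, Insurer → Diagnosis into {BedNo, Diagnosis, Insurer} and {BedNo, Dosage, Insurer, Ward}.
{BedNo, Diagnosis, Insurer}: every determinant is a superkey — BCNF.
{BedNo, Dosage, Insurer, Ward}: every determinant is a superkey — BCNF.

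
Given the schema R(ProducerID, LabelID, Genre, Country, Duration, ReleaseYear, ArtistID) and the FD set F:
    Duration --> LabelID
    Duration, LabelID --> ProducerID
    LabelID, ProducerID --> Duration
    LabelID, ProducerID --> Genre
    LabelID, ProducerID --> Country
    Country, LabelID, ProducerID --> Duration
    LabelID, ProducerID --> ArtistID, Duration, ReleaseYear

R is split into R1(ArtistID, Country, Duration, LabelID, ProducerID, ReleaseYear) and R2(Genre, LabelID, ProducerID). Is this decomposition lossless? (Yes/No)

Yes

R1 ∩ R2 = {LabelID, ProducerID}; its closure under F is {ArtistID, Country, Duration, Genre, LabelID, ProducerID, ReleaseYear}.
R1 is contained in that closure, so R1 ∩ R2 --> R1 holds and the join is lossless.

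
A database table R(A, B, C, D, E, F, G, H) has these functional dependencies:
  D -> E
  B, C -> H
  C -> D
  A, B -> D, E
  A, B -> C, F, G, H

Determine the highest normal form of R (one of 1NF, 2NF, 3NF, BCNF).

2NF

Candidate key: {A, B}. Prime attributes: {A, B}.
D -> E breaks BCNF: {D}⁺ = {D, E}, so {D} is not a superkey.
Because {E} is non-prime and the left side of D -> E is not a superkey, the relation is not in 3NF.
Checking every proper subset of each key, none determines a non-prime attribute — 2NF is satisfied.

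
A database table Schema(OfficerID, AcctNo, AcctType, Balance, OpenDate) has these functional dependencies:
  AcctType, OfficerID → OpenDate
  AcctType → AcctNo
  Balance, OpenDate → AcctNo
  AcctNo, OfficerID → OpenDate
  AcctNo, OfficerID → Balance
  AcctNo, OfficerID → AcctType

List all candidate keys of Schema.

{OfficerID} never appears on the right of any FD, so every key must include it.
Closure of {AcctNo, OfficerID} is {AcctNo, AcctType, Balance, OfficerID, OpenDate}, the whole schema; {AcctNo, OfficerID} is a candidate key.
Closure of {AcctType, OfficerID} is {AcctNo, AcctType, Balance, OfficerID, OpenDate}, the whole schema; {AcctType, OfficerID} is a candidate key.
Closure of {Balance, OfficerID, OpenDate} is {AcctNo, AcctType, Balance, OfficerID, OpenDate}, the whole schema; {Balance, OfficerID, OpenDate} is a candidate key.
No proper subset of any of these is a key, and no other minimal superkey exists.

{AcctNo, OfficerID}, {AcctType, OfficerID}, {Balance, OfficerID, OpenDate}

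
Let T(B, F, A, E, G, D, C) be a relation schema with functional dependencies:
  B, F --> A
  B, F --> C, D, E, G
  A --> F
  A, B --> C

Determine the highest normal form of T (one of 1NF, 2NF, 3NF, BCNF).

3NF

Candidate keys: {A, B}, {B, F}. Prime attributes: {A, B, F}.
A --> F: {A}⁺ = {A, F}, which is not all of the attributes, so the left side is not a superkey — BCNF is violated.
Its right-hand attributes {F} are all prime, as are those of every other non-superkey FD — the relation is in 3NF.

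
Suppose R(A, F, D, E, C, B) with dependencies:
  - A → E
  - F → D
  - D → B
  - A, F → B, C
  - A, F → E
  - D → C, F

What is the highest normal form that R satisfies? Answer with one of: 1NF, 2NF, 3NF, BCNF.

Candidate keys: {A, D}, {A, F}. Prime attributes: {A, D, F}.
A → E breaks BCNF: {A}⁺ = {A, E}, so {A} is not a superkey.
A → E has non-prime {E} on the right and a non-superkey on the left, so 3NF fails.
Since {A} ⊂ {A, D} and {A}⁺ ⊇ {E} with {E} non-prime, there is a partial dependency; 2NF fails.

1NF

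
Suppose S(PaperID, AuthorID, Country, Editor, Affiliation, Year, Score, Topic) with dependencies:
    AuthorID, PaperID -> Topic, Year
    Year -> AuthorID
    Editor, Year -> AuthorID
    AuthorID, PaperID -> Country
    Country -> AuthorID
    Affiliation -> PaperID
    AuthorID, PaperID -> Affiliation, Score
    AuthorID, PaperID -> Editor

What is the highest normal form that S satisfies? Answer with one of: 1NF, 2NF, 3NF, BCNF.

3NF

Candidate keys: {Affiliation, AuthorID}, {Affiliation, Country}, {Affiliation, Year}, {AuthorID, PaperID}, {Country, PaperID}, {PaperID, Year}. Prime attributes: {Affiliation, AuthorID, Country, PaperID, Year}.
For Year -> AuthorID we have {Year}⁺ = {AuthorID, Year}; {Year} is not a superkey, so BCNF fails.
Since {AuthorID} ⊆ prime attributes and every other non-superkey FD also has a prime right side, the schema is in 3NF.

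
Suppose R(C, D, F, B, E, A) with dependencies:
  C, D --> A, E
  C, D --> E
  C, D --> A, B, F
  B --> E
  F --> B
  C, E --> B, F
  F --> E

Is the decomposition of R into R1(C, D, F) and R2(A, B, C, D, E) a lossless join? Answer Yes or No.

The shared attributes are {C, D} and {C, D}⁺ = {A, B, C, D, E, F}.
This includes all of R1, so the common attributes are a superkey of R1 — the join is lossless.

Yes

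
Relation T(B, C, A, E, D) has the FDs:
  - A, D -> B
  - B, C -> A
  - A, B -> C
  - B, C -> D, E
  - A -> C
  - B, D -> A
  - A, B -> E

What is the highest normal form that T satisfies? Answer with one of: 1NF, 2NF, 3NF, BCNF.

3NF

Candidate keys: {A, B}, {A, D}, {B, C}, {B, D}. Prime attributes: {A, B, C, D}.
A -> C breaks BCNF: {A}⁺ = {A, C}, so {A} is not a superkey.
Its right-hand attributes {C} are all prime, as are those of every other non-superkey FD — the relation is in 3NF.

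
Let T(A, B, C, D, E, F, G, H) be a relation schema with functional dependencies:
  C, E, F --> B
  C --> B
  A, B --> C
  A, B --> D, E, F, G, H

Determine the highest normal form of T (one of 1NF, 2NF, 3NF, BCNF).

3NF

Candidate keys: {A, B}, {A, C}. Prime attributes: {A, B, C}.
C, E, F --> B: {C, E, F}⁺ = {B, C, E, F}, which is not all of the attributes, so the left side is not a superkey — BCNF is violated.
Since {B} ⊆ prime attributes and every other non-superkey FD also has a prime right side, the schema is in 3NF.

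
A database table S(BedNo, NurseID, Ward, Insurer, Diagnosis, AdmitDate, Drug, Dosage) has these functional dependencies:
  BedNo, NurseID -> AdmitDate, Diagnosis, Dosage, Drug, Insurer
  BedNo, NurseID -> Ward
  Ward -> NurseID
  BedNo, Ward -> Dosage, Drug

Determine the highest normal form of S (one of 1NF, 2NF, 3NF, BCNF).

3NF

Candidate keys: {BedNo, NurseID}, {BedNo, Ward}. Prime attributes: {BedNo, NurseID, Ward}.
For Ward -> NurseID we have {Ward}⁺ = {NurseID, Ward}; {Ward} is not a superkey, so BCNF fails.
Since {NurseID} ⊆ prime attributes and every other non-superkey FD also has a prime right side, the schema is in 3NF.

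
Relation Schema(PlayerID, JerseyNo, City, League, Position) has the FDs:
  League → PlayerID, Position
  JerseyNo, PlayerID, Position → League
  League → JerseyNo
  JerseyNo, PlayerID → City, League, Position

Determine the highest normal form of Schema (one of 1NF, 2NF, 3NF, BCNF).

BCNF

Candidate keys: {JerseyNo, PlayerID}, {League}. Prime attributes: {JerseyNo, League, PlayerID}.
Every FD has a superkey on the left, so the relation is in BCNF.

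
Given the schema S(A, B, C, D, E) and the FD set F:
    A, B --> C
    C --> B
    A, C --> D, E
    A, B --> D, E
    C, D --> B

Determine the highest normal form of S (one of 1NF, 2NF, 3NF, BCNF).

3NF

Candidate keys: {A, B}, {A, C}. Prime attributes: {A, B, C}.
C --> B: {C}⁺ = {B, C}, which is not all of the attributes, so the left side is not a superkey — BCNF is violated.
But every attribute on its right side ({B}) is prime, and the same holds for every other non-superkey FD, so 3NF still holds.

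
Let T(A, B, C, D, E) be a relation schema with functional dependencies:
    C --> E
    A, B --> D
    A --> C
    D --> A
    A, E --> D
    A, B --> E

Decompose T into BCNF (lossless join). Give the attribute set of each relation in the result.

Candidate keys of the original relation: {A, B}, {B, D}.
In {A, B, C, D, E}, {C} is not a superkey ({C}⁺ restricted to this set is {C, E}), so split on C --> E into {C, E} and {A, B, C, D}.
{C, E} has no BCNF violation.
In {A, B, C, D}, {A} is not a superkey ({A}⁺ restricted to this set is {A, C, D}), so split on A --> C, D into {A, C, D} and {A, B}.
{A, C, D} has no BCNF violation.
{A, B} has no BCNF violation.

{A, B}; {A, C, D}; {C, E}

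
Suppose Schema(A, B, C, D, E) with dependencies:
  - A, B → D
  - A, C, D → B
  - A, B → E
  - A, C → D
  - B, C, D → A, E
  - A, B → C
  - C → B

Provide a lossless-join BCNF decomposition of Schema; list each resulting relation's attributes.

Candidate keys of the original relation: {A, B}, {A, C}, {C, D}.
{A, B, C, D, E}: {C} determines {B, C} here but is not a superkey — split on C → B, giving {B, C} and {A, C, D, E}.
{B, C} has no BCNF violation.
{A, C, D, E} has no BCNF violation.

{A, C, D, E}; {B, C}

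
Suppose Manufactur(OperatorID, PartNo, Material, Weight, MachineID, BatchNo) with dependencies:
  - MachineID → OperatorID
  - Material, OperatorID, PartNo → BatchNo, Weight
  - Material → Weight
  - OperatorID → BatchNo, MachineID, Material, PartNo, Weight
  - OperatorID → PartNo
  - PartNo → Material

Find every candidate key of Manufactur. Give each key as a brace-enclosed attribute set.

{MachineID}, {OperatorID}

{MachineID}⁺ = {BatchNo, MachineID, Material, OperatorID, PartNo, Weight} — all of the relation — so {MachineID} is a candidate key.
{OperatorID}⁺ = {BatchNo, MachineID, Material, OperatorID, PartNo, Weight} — all of the relation — so {OperatorID} is a candidate key.
These are minimal and exhaustive — every other superkey contains one of them.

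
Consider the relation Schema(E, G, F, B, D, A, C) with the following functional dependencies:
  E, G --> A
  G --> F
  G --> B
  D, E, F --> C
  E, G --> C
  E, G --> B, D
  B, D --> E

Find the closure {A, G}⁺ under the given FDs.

{A, B, F, G}

Start with {A, G}.
G --> F applies; add {F} → now {A, F, G}.
G --> B applies; add {B} → now {A, B, F, G}.
No further FD applies.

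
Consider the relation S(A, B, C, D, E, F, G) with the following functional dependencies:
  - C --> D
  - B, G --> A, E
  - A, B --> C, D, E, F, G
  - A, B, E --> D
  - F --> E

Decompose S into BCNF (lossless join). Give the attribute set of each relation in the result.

Candidate keys of the original relation: {A, B}, {B, G}.
In {A, B, C, D, E, F, G}, {C} is not a superkey ({C}⁺ restricted to this set is {C, D}), so split on C --> D into {C, D} and {A, B, C, E, F, G}.
{C, D} has no BCNF violation.
In {A, B, C, E, F, G}, {F} is not a superkey ({F}⁺ restricted to this set is {E, F}), so split on F --> E into {E, F} and {A, B, C, F, G}.
{E, F} has no BCNF violation.
{A, B, C, F, G} has no BCNF violation.

{A, B, C, F, G}; {C, D}; {E, F}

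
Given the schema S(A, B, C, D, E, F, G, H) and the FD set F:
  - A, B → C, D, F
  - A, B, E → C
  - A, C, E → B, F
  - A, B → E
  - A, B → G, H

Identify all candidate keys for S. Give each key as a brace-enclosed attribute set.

{A, B}, {A, C, E}

{A} never appears on the right of any FD, so every key must include it.
Closure of {A, B} is {A, B, C, D, E, F, G, H}, the whole schema; {A, B} is a candidate key.
Closure of {A, C, E} is {A, B, C, D, E, F, G, H}, the whole schema; {A, C, E} is a candidate key.
Any other superkey properly contains one of these, so there are no further candidate keys.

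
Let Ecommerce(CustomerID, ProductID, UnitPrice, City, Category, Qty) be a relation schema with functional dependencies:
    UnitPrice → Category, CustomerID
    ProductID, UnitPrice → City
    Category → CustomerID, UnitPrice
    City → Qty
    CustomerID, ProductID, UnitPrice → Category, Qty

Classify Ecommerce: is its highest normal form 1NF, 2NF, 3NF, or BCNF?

1NF

Candidate keys: {Category, ProductID}, {ProductID, UnitPrice}. Prime attributes: {Category, ProductID, UnitPrice}.
For UnitPrice → Category, CustomerID we have {UnitPrice}⁺ = {Category, CustomerID, UnitPrice}; {UnitPrice} is not a superkey, so BCNF fails.
Because {CustomerID} is non-prime and the left side of UnitPrice → Category, CustomerID is not a superkey, the relation is not in 3NF.
The proper key subset {Category} of {Category, ProductID} determines non-prime {CustomerID}, so the relation is not even in 2NF.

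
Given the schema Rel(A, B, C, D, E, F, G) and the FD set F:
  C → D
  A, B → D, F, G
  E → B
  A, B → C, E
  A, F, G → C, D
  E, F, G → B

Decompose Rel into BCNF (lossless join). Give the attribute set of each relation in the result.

Candidate keys of the original relation: {A, B}, {A, E}.
In {A, B, C, D, E, F, G}, {C} is not a superkey ({C}⁺ restricted to this set is {C, D}), so split on C → D into {C, D} and {A, B, C, E, F, G}.
{C, D} has no BCNF violation.
In {A, B, C, E, F, G}, {E} is not a superkey ({E}⁺ restricted to this set is {B, E}), so split on E → B into {B, E} and {A, C, E, F, G}.
{B, E} has no BCNF violation.
In {A, C, E, F, G}, {A, F, G} is not a superkey ({A, F, G}⁺ restricted to this set is {A, C, F, G}), so split on A, F, G → C into {A, C, F, G} and {A, E, F, G}.
{A, C, F, G} has no BCNF violation.
{A, E, F, G} has no BCNF violation.

{A, C, F, G}; {A, E, F, G}; {B, E}; {C, D}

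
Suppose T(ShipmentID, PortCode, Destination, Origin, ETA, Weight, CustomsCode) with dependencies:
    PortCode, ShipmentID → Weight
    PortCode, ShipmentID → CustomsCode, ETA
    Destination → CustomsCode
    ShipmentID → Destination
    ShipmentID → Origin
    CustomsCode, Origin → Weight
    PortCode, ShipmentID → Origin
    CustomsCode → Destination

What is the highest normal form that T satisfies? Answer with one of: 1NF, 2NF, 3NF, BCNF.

Candidate key: {PortCode, ShipmentID}. Prime attributes: {PortCode, ShipmentID}.
Destination → CustomsCode breaks BCNF: {Destination}⁺ = {CustomsCode, Destination}, so {Destination} is not a superkey.
Destination → CustomsCode determines the non-prime attribute {CustomsCode} from a non-superkey — 3NF is violated.
{ShipmentID} is a proper subset of the key {PortCode, ShipmentID}, and {ShipmentID}⁺ contains the non-prime attributes {CustomsCode, Destination, Origin, Weight} — a partial dependency, so 2NF is violated.

1NF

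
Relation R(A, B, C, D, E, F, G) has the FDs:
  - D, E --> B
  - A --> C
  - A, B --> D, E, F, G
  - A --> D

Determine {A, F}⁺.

{A, C, D, F}

Start with {A, F}.
A --> C applies; add {C} → now {A, C, F}.
A --> D applies; add {D} → now {A, C, D, F}.
No further FD applies.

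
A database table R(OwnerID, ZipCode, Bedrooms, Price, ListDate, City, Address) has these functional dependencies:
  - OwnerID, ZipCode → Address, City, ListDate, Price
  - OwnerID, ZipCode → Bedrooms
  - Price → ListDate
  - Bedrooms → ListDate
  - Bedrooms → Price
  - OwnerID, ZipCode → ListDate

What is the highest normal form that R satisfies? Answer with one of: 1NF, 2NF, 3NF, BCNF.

2NF

Candidate key: {OwnerID, ZipCode}. Prime attributes: {OwnerID, ZipCode}.
Price → ListDate breaks BCNF: {Price}⁺ = {ListDate, Price}, so {Price} is not a superkey.
Price → ListDate has non-prime {ListDate} on the right and a non-superkey on the left, so 3NF fails.
No proper subset of a key has a non-prime attribute in its closure, so there is no partial dependency; 2NF holds.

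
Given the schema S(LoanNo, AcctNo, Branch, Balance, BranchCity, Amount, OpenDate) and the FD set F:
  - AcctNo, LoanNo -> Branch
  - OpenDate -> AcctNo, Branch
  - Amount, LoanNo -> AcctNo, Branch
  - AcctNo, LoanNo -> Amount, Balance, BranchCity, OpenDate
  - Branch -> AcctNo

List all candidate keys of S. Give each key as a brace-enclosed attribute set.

Attributes never on any right-hand side: {LoanNo} — every candidate key must contain it.
{AcctNo, LoanNo}⁺ = {AcctNo, Amount, Balance, Branch, BranchCity, LoanNo, OpenDate} — all of the relation — so {AcctNo, LoanNo} is a candidate key.
{Amount, LoanNo}⁺ = {AcctNo, Amount, Balance, Branch, BranchCity, LoanNo, OpenDate} — all of the relation — so {Amount, LoanNo} is a candidate key.
{Branch, LoanNo}⁺ = {AcctNo, Amount, Balance, Branch, BranchCity, LoanNo, OpenDate} — all of the relation — so {Branch, LoanNo} is a candidate key.
{LoanNo, OpenDate}⁺ = {AcctNo, Amount, Balance, Branch, BranchCity, LoanNo, OpenDate} — all of the relation — so {LoanNo, OpenDate} is a candidate key.
Any other superkey properly contains one of these, so there are no further candidate keys.

{AcctNo, LoanNo}, {Amount, LoanNo}, {Branch, LoanNo}, {LoanNo, OpenDate}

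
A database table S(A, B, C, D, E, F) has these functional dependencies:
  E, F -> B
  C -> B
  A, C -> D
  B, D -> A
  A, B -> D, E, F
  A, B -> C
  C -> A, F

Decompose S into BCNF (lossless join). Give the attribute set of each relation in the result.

Candidate keys of the original relation: {A, B}, {A, E, F}, {B, D}, {C}, {D, E, F}.
{A, B, C, D, E, F}: {E, F} determines {B, E, F} here but is not a superkey — split on E, F -> B, giving {B, E, F} and {A, C, D, E, F}.
{B, E, F} is in BCNF.
{A, C, D, E, F} is in BCNF.

{A, C, D, E, F}; {B, E, F}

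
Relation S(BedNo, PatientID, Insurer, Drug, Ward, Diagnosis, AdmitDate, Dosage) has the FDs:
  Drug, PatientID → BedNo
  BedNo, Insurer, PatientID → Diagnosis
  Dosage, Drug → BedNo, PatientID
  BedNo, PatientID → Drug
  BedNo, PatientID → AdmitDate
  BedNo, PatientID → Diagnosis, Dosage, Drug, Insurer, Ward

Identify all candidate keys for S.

{BedNo, PatientID}, {Dosage, Drug}, {Drug, PatientID}

Closure of {BedNo, PatientID} is {AdmitDate, BedNo, Diagnosis, Dosage, Drug, Insurer, PatientID, Ward}, the whole schema; {BedNo, PatientID} is a candidate key.
Closure of {Dosage, Drug} is {AdmitDate, BedNo, Diagnosis, Dosage, Drug, Insurer, PatientID, Ward}, the whole schema; {Dosage, Drug} is a candidate key.
Closure of {Drug, PatientID} is {AdmitDate, BedNo, Diagnosis, Dosage, Drug, Insurer, PatientID, Ward}, the whole schema; {Drug, PatientID} is a candidate key.
These are minimal and exhaustive — every other superkey contains one of them.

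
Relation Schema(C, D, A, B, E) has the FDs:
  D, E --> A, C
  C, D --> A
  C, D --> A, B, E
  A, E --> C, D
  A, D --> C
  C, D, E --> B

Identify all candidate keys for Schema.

{A, D}, {A, E}, {C, D}, {D, E}

{A, D}⁺ = {A, B, C, D, E}, which is every attribute, so {A, D} is a candidate key.
{A, E}⁺ = {A, B, C, D, E}, which is every attribute, so {A, E} is a candidate key.
{C, D}⁺ = {A, B, C, D, E}, which is every attribute, so {C, D} is a candidate key.
{D, E}⁺ = {A, B, C, D, E}, which is every attribute, so {D, E} is a candidate key.
Any other superkey properly contains one of these, so there are no further candidate keys.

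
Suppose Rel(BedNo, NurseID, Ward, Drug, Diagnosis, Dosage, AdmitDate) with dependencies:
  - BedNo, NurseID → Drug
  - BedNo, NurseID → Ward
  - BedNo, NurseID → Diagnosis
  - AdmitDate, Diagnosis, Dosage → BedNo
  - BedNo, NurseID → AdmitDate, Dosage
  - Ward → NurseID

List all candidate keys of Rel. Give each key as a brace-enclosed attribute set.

{AdmitDate, Diagnosis, Dosage, NurseID}, {AdmitDate, Diagnosis, Dosage, Ward}, {BedNo, NurseID}, {BedNo, Ward}

{BedNo, NurseID}⁺ = {AdmitDate, BedNo, Diagnosis, Dosage, Drug, NurseID, Ward} — all of the relation — so {BedNo, NurseID} is a candidate key.
{BedNo, Ward}⁺ = {AdmitDate, BedNo, Diagnosis, Dosage, Drug, NurseID, Ward} — all of the relation — so {BedNo, Ward} is a candidate key.
{AdmitDate, Diagnosis, Dosage, NurseID}⁺ = {AdmitDate, BedNo, Diagnosis, Dosage, Drug, NurseID, Ward} — all of the relation — so {AdmitDate, Diagnosis, Dosage, NurseID} is a candidate key.
{AdmitDate, Diagnosis, Dosage, Ward}⁺ = {AdmitDate, BedNo, Diagnosis, Dosage, Drug, NurseID, Ward} — all of the relation — so {AdmitDate, Diagnosis, Dosage, Ward} is a candidate key.
No proper subset of any of these is a key, and no other minimal superkey exists.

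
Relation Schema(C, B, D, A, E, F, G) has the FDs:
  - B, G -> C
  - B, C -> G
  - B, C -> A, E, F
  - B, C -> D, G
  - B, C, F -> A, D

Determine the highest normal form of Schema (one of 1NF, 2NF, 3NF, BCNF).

Candidate keys: {B, C}, {B, G}. Prime attributes: {B, C, G}.
Every FD has a superkey on the left, so the relation is in BCNF.

BCNF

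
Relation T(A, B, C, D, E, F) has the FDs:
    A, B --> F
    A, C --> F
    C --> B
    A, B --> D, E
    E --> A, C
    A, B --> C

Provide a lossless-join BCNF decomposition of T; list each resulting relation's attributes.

Candidate keys of the original relation: {A, B}, {A, C}, {E}.
{A, B, C, D, E, F}: {C} determines {B, C} here but is not a superkey — split on C --> B, giving {B, C} and {A, C, D, E, F}.
{B, C}: every determinant is a superkey — BCNF.
{A, C, D, E, F}: every determinant is a superkey — BCNF.

{A, C, D, E, F}; {B, C}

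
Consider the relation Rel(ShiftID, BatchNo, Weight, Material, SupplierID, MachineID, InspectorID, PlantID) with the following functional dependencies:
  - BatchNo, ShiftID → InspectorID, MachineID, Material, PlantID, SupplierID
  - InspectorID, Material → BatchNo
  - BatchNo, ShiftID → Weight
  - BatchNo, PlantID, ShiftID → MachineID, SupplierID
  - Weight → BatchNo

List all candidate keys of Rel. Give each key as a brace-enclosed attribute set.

{BatchNo, ShiftID}, {InspectorID, Material, ShiftID}, {ShiftID, Weight}

{ShiftID} never appears on the right of any FD, so every key must include it.
Closure of {BatchNo, ShiftID} is {BatchNo, InspectorID, MachineID, Material, PlantID, ShiftID, SupplierID, Weight}, the whole schema; {BatchNo, ShiftID} is a candidate key.
Closure of {ShiftID, Weight} is {BatchNo, InspectorID, MachineID, Material, PlantID, ShiftID, SupplierID, Weight}, the whole schema; {ShiftID, Weight} is a candidate key.
Closure of {InspectorID, Material, ShiftID} is {BatchNo, InspectorID, MachineID, Material, PlantID, ShiftID, SupplierID, Weight}, the whole schema; {InspectorID, Material, ShiftID} is a candidate key.
Any other superkey properly contains one of these, so there are no further candidate keys.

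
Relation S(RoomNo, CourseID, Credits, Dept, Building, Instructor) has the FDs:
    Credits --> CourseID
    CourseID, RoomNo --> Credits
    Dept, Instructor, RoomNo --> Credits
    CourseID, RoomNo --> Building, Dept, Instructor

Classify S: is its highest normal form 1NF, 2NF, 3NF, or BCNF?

Candidate keys: {CourseID, RoomNo}, {Credits, RoomNo}, {Dept, Instructor, RoomNo}. Prime attributes: {CourseID, Credits, Dept, Instructor, RoomNo}.
For Credits --> CourseID we have {Credits}⁺ = {CourseID, Credits}; {Credits} is not a superkey, so BCNF fails.
Its right-hand attributes {CourseID} are all prime, as are those of every other non-superkey FD — the relation is in 3NF.

3NF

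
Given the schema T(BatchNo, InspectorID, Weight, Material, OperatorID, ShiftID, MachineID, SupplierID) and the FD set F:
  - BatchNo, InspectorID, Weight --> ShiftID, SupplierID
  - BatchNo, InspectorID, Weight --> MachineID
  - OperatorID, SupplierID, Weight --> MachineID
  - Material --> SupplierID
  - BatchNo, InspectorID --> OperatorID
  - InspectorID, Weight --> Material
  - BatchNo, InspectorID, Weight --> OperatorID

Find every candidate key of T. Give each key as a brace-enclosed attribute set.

{BatchNo, InspectorID, Weight}

{BatchNo, InspectorID, Weight} never appear on the right of any FD, so every key must include all of them.
{BatchNo, InspectorID, Weight}⁺ = {BatchNo, InspectorID, MachineID, Material, OperatorID, ShiftID, SupplierID, Weight}, which is every attribute, so {BatchNo, InspectorID, Weight} is a candidate key.
No other minimal set has full closure, so this is the only candidate key.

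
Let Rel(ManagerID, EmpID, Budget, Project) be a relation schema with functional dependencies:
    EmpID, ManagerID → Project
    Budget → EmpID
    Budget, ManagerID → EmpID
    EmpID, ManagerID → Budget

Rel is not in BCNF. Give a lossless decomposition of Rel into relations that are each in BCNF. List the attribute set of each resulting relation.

{Budget, EmpID}; {Budget, ManagerID, Project}

Candidate keys of the original relation: {Budget, ManagerID}, {EmpID, ManagerID}.
{Budget, EmpID, ManagerID, Project}: {Budget} determines {Budget, EmpID} here but is not a superkey — split on Budget → EmpID, giving {Budget, EmpID} and {Budget, ManagerID, Project}.
{Budget, EmpID} is in BCNF.
{Budget, ManagerID, Project} is in BCNF.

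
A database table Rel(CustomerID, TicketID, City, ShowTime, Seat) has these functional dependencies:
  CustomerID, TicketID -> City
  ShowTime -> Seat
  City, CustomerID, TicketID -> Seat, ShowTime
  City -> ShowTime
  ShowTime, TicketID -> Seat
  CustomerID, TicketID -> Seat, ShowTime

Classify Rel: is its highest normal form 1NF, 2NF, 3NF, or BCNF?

2NF

Candidate key: {CustomerID, TicketID}. Prime attributes: {CustomerID, TicketID}.
For ShowTime -> Seat we have {ShowTime}⁺ = {Seat, ShowTime}; {ShowTime} is not a superkey, so BCNF fails.
Because {Seat} is non-prime and the left side of ShowTime -> Seat is not a superkey, the relation is not in 3NF.
No proper subset of a key has a non-prime attribute in its closure, so there is no partial dependency; 2NF holds.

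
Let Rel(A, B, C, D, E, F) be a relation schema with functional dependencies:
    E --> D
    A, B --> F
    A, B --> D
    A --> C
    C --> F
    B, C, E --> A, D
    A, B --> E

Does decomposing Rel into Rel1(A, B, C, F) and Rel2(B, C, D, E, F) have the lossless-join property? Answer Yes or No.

Common attributes: {B, C, F}; their closure is {B, C, F}.
Neither Rel1 nor Rel2 is contained in that closure, so the decomposition is lossy.

No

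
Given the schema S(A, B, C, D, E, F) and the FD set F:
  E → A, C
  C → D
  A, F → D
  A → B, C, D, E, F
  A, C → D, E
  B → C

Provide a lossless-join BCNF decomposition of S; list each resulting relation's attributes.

Candidate keys of the original relation: {A}, {E}.
{A, B, C, D, E, F}: {C} determines {C, D} here but is not a superkey — split on C → D, giving {C, D} and {A, B, C, E, F}.
{C, D} is in BCNF.
{A, B, C, E, F}: {B} determines {B, C} here but is not a superkey — split on B → C, giving {B, C} and {A, B, E, F}.
{B, C} is in BCNF.
{A, B, E, F} is in BCNF.

{A, B, E, F}; {B, C}; {C, D}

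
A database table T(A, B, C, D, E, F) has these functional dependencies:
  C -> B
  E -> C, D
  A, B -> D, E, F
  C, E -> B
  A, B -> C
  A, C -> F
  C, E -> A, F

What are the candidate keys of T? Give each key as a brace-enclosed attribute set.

{A, B}, {A, C}, {E}

Closure of {E} is {A, B, C, D, E, F}, the whole schema; {E} is a candidate key.
Closure of {A, B} is {A, B, C, D, E, F}, the whole schema; {A, B} is a candidate key.
Closure of {A, C} is {A, B, C, D, E, F}, the whole schema; {A, C} is a candidate key.
No proper subset of any of these is a key, and no other minimal superkey exists.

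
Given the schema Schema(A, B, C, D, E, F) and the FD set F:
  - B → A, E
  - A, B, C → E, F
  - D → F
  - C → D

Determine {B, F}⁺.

Start with {B, F}.
B → A, E applies; add {A, E} → now {A, B, E, F}.
No further FD applies.

{A, B, E, F}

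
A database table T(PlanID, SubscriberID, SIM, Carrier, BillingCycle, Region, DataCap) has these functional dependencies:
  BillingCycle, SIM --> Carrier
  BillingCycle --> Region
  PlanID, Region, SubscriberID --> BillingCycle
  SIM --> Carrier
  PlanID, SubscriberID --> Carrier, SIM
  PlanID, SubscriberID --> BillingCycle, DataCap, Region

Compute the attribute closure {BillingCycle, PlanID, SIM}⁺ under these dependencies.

Start with {BillingCycle, PlanID, SIM}.
BillingCycle, SIM --> Carrier applies; add {Carrier} → now {BillingCycle, Carrier, PlanID, SIM}.
BillingCycle --> Region applies; add {Region} → now {BillingCycle, Carrier, PlanID, Region, SIM}.
No further FD applies.

{BillingCycle, Carrier, PlanID, Region, SIM}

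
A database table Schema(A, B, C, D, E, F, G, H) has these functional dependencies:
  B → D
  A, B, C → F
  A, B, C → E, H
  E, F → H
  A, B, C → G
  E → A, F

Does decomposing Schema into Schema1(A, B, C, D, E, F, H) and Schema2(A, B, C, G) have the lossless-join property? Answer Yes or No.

Yes

Schema1 ∩ Schema2 = {A, B, C}; its closure under F is {A, B, C, D, E, F, G, H}.
Since Schema1 ⊆ {A, B, C, D, E, F, G, H}, the intersection is a superkey of Schema1; the decomposition is lossless.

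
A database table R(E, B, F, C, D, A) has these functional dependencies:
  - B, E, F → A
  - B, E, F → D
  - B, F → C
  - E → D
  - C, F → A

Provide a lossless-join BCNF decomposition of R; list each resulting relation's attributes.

{A, C, F}; {B, C, F}; {B, E, F}; {D, E}

Candidate key of the original relation: {B, E, F}.
In {A, B, C, D, E, F}, {B, F} is not a superkey ({B, F}⁺ restricted to this set is {A, B, C, F}), so split on B, F → A, C into {A, B, C, F} and {B, D, E, F}.
In {A, B, C, F}, {C, F} is not a superkey ({C, F}⁺ restricted to this set is {A, C, F}), so split on C, F → A into {A, C, F} and {B, C, F}.
{A, C, F} has no BCNF violation.
{B, C, F} has no BCNF violation.
In {B, D, E, F}, {E} is not a superkey ({E}⁺ restricted to this set is {D, E}), so split on E → D into {D, E} and {B, E, F}.
{D, E} has no BCNF violation.
{B, E, F} has no BCNF violation.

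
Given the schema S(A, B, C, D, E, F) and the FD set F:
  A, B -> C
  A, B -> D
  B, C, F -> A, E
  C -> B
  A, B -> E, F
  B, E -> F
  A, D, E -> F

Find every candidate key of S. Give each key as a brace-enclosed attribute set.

{A, B}, {A, C}, {C, E}, {C, F}

{A, B}⁺ = {A, B, C, D, E, F} — all of the relation — so {A, B} is a candidate key.
{A, C}⁺ = {A, B, C, D, E, F} — all of the relation — so {A, C} is a candidate key.
{C, E}⁺ = {A, B, C, D, E, F} — all of the relation — so {C, E} is a candidate key.
{C, F}⁺ = {A, B, C, D, E, F} — all of the relation — so {C, F} is a candidate key.
No proper subset of any of these is a key, and no other minimal superkey exists.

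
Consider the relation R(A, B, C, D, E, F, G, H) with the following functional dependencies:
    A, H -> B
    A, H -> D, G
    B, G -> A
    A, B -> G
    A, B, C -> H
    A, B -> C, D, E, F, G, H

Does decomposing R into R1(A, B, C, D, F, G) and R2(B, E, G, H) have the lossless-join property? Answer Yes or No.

Yes

The shared attributes are {B, G} and {B, G}⁺ = {A, B, C, D, E, F, G, H}.
Since R1 ⊆ {A, B, C, D, E, F, G, H}, the intersection is a superkey of R1; the decomposition is lossless.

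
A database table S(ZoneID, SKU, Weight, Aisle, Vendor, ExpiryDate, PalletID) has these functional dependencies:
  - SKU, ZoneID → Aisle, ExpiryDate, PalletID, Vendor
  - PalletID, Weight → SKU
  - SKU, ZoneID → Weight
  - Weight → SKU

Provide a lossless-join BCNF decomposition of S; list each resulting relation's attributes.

Candidate keys of the original relation: {SKU, ZoneID}, {Weight, ZoneID}.
In {Aisle, ExpiryDate, PalletID, SKU, Vendor, Weight, ZoneID}, {PalletID, Weight} is not a superkey ({PalletID, Weight}⁺ restricted to this set is {PalletID, SKU, Weight}), so split on PalletID, Weight → SKU into {PalletID, SKU, Weight} and {Aisle, ExpiryDate, PalletID, Vendor, Weight, ZoneID}.
In {PalletID, SKU, Weight}, {Weight} is not a superkey ({Weight}⁺ restricted to this set is {SKU, Weight}), so split on Weight → SKU into {SKU, Weight} and {PalletID, Weight}.
{SKU, Weight} is in BCNF.
{PalletID, Weight} is in BCNF.
{Aisle, ExpiryDate, PalletID, Vendor, Weight, ZoneID} is in BCNF.

{Aisle, ExpiryDate, PalletID, Vendor, Weight, ZoneID}; {SKU, Weight}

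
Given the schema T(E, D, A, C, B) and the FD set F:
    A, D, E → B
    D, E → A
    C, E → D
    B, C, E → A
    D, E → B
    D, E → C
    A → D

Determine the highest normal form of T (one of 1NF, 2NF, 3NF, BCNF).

3NF

Candidate keys: {A, E}, {C, E}, {D, E}. Prime attributes: {A, C, D, E}.
A → D breaks BCNF: {A}⁺ = {A, D}, so {A} is not a superkey.
Since {D} ⊆ prime attributes and every other non-superkey FD also has a prime right side, the schema is in 3NF.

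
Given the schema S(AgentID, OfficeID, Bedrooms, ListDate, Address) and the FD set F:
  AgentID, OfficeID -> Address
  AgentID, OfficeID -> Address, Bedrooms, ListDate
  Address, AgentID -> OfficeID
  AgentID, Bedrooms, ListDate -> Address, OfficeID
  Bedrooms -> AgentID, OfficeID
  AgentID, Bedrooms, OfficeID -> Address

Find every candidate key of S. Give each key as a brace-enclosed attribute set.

{Bedrooms} is a candidate key since {Bedrooms}⁺ = {Address, AgentID, Bedrooms, ListDate, OfficeID} covers every attribute.
{Address, AgentID} is a candidate key since {Address, AgentID}⁺ = {Address, AgentID, Bedrooms, ListDate, OfficeID} covers every attribute.
{AgentID, OfficeID} is a candidate key since {AgentID, OfficeID}⁺ = {Address, AgentID, Bedrooms, ListDate, OfficeID} covers every attribute.
No proper subset of any of these is a key, and no other minimal superkey exists.

{Address, AgentID}, {AgentID, OfficeID}, {Bedrooms}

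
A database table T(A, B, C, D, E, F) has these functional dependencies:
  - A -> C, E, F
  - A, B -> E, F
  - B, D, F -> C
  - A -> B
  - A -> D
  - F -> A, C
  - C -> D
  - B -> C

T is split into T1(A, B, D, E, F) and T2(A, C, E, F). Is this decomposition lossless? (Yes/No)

Yes

Common attributes: {A, E, F}; their closure is {A, B, C, D, E, F}.
T1 is contained in that closure, so T1 ∩ T2 -> T1 holds and the join is lossless.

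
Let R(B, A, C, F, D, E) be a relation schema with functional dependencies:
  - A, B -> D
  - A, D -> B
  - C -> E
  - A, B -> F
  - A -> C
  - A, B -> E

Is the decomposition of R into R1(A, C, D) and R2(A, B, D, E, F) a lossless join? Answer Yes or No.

Common attributes: {A, D}; their closure is {A, B, C, D, E, F}.
This includes all of R1, so the common attributes are a superkey of R1 — the join is lossless.

Yes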